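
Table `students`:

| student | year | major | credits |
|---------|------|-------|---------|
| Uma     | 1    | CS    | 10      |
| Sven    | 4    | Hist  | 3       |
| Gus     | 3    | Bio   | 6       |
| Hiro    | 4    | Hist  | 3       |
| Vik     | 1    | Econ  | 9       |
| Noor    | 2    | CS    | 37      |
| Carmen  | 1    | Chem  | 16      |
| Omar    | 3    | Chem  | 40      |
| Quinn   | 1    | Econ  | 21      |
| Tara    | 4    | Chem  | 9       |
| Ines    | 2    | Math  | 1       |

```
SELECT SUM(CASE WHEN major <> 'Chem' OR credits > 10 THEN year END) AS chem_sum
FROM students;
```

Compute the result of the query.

student=Uma: ✓ → 1
student=Sven: ✓ → 4
student=Gus: ✓ → 3
student=Hiro: ✓ → 4
student=Vik: ✓ → 1
student=Noor: ✓ → 2
student=Carmen: ✓ → 1
student=Omar: ✓ → 3
student=Quinn: ✓ → 1
student=Tara: ✗
student=Ines: ✓ → 2
chem_sum = 1 + 4 + 3 + 4 + 1 + 2 + 1 + 3 + 1 + 2 = 22

22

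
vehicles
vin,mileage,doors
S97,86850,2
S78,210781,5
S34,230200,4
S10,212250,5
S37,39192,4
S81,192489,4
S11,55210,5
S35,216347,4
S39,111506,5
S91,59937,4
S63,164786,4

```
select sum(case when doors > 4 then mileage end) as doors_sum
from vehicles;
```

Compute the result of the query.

589747

vin=S97: ✗
vin=S78: ✓ → 210781
vin=S34: ✗
vin=S10: ✓ → 212250
vin=S37: ✗
vin=S81: ✗
vin=S11: ✓ → 55210
vin=S35: ✗
vin=S39: ✓ → 111506
vin=S91: ✗
vin=S63: ✗
doors_sum = 210781 + 212250 + 55210 + 111506 = 589747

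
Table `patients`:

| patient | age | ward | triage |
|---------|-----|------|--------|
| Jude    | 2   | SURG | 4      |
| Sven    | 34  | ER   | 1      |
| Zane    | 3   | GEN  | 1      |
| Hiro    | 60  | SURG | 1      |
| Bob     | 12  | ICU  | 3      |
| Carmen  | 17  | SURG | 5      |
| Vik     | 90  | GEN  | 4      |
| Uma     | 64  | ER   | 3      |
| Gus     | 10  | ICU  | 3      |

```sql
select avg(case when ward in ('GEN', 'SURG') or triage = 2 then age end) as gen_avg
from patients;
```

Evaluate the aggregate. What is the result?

patient=Jude: ✓ → 2
patient=Sven: ✗
patient=Zane: ✓ → 3
patient=Hiro: ✓ → 60
patient=Bob: ✗
patient=Carmen: ✓ → 17
patient=Vik: ✓ → 90
patient=Uma: ✗
patient=Gus: ✗
gen_avg = (2 + 3 + 60 + 17 + 90) / 5 = 34.4

34.4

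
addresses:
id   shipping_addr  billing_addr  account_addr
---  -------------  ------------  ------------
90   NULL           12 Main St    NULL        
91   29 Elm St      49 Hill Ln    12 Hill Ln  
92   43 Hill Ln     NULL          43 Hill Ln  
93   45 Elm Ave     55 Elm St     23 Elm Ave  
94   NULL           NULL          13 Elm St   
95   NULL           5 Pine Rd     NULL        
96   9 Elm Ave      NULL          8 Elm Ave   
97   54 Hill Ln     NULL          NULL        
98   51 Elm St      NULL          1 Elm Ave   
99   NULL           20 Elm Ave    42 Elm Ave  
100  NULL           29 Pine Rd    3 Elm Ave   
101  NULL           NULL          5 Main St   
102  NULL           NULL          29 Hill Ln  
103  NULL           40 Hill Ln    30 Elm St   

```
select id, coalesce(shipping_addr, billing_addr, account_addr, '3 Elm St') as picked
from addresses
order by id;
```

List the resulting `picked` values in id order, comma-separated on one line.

id=90: shipping_addr=NULL, billing_addr=12 Main St → 12 Main St
id=91: shipping_addr=29 Elm St → 29 Elm St
id=92: shipping_addr=43 Hill Ln → 43 Hill Ln
id=93: shipping_addr=45 Elm Ave → 45 Elm Ave
id=94: shipping_addr=NULL, billing_addr=NULL, account_addr=13 Elm St → 13 Elm St
id=95: shipping_addr=NULL, billing_addr=5 Pine Rd → 5 Pine Rd
id=96: shipping_addr=9 Elm Ave → 9 Elm Ave
id=97: shipping_addr=54 Hill Ln → 54 Hill Ln
id=98: shipping_addr=51 Elm St → 51 Elm St
id=99: shipping_addr=NULL, billing_addr=20 Elm Ave → 20 Elm Ave
id=100: shipping_addr=NULL, billing_addr=29 Pine Rd → 29 Pine Rd
id=101: shipping_addr=NULL, billing_addr=NULL, account_addr=5 Main St → 5 Main St
id=102: shipping_addr=NULL, billing_addr=NULL, account_addr=29 Hill Ln → 29 Hill Ln
id=103: shipping_addr=NULL, billing_addr=40 Hill Ln → 40 Hill Ln

12 Main St, 29 Elm St, 43 Hill Ln, 45 Elm Ave, 13 Elm St, 5 Pine Rd, 9 Elm Ave, 54 Hill Ln, 51 Elm St, 20 Elm Ave, 29 Pine Rd, 5 Main St, 29 Hill Ln, 40 Hill Ln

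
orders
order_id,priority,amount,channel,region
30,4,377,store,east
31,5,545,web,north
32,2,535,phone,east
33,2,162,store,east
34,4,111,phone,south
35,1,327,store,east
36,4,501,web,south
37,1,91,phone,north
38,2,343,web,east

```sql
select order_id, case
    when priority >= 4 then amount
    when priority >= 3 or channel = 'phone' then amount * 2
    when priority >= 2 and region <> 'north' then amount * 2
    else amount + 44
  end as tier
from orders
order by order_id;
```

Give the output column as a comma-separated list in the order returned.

order_id=30: priority >= 4 → 377
order_id=31: priority >= 4 → 545
order_id=32: priority >= 3 or channel = 'phone' → 1070
order_id=33: priority >= 2 and region <> 'north' → 324
order_id=34: priority >= 4 → 111
order_id=35: ELSE → 371
order_id=36: priority >= 4 → 501
order_id=37: priority >= 3 or channel = 'phone' → 182
order_id=38: priority >= 2 and region <> 'north' → 686

377, 545, 1070, 324, 111, 371, 501, 182, 686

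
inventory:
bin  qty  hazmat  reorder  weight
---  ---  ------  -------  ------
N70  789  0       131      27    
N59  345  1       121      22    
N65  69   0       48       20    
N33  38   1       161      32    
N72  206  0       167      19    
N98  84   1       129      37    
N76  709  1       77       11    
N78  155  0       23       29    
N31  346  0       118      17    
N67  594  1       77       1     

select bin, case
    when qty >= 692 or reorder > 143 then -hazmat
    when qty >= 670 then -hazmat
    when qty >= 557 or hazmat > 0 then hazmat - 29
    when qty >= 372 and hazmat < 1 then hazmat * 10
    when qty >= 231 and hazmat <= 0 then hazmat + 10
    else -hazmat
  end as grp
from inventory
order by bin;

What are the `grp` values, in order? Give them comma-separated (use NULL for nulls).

bin=N31: qty >= 231 and hazmat <= 0 → 10
bin=N33: qty >= 692 or reorder > 143 → -1
bin=N59: qty >= 557 or hazmat > 0 → -28
bin=N65: ELSE → 0
bin=N67: qty >= 557 or hazmat > 0 → -28
bin=N70: qty >= 692 or reorder > 143 → 0
bin=N72: qty >= 692 or reorder > 143 → 0
bin=N76: qty >= 692 or reorder > 143 → -1
bin=N78: ELSE → 0
bin=N98: qty >= 557 or hazmat > 0 → -28

10, -1, -28, 0, -28, 0, 0, -1, 0, -28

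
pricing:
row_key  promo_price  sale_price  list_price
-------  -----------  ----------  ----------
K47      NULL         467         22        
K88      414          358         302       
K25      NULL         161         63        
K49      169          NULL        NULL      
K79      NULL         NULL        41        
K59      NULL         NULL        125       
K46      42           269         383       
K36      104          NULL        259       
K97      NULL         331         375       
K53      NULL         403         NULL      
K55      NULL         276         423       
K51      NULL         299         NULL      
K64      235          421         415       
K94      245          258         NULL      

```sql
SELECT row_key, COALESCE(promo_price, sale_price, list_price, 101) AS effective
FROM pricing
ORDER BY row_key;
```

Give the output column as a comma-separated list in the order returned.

row_key=K25: promo_price=NULL, sale_price=161 → 161
row_key=K36: promo_price=104 → 104
row_key=K46: promo_price=42 → 42
row_key=K47: promo_price=NULL, sale_price=467 → 467
row_key=K49: promo_price=169 → 169
row_key=K51: promo_price=NULL, sale_price=299 → 299
row_key=K53: promo_price=NULL, sale_price=403 → 403
row_key=K55: promo_price=NULL, sale_price=276 → 276
row_key=K59: promo_price=NULL, sale_price=NULL, list_price=125 → 125
row_key=K64: promo_price=235 → 235
row_key=K79: promo_price=NULL, sale_price=NULL, list_price=41 → 41
row_key=K88: promo_price=414 → 414
row_key=K94: promo_price=245 → 245
row_key=K97: promo_price=NULL, sale_price=331 → 331

161, 104, 42, 467, 169, 299, 403, 276, 125, 235, 41, 414, 245, 331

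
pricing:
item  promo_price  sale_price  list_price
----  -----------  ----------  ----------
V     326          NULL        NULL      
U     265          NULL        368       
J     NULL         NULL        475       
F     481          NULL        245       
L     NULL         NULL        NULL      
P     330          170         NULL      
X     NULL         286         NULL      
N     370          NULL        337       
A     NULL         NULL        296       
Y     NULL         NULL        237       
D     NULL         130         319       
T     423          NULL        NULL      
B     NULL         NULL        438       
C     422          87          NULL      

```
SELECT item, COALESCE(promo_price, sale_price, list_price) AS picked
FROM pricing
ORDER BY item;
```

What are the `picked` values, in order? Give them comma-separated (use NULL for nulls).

item=A: promo_price=NULL, sale_price=NULL, list_price=296 → 296
item=B: promo_price=NULL, sale_price=NULL, list_price=438 → 438
item=C: promo_price=422 → 422
item=D: promo_price=NULL, sale_price=130 → 130
item=F: promo_price=481 → 481
item=J: promo_price=NULL, sale_price=NULL, list_price=475 → 475
item=L: promo_price=NULL, sale_price=NULL, list_price=NULL (all NULL) → NULL
item=N: promo_price=370 → 370
item=P: promo_price=330 → 330
item=T: promo_price=423 → 423
item=U: promo_price=265 → 265
item=V: promo_price=326 → 326
item=X: promo_price=NULL, sale_price=286 → 286
item=Y: promo_price=NULL, sale_price=NULL, list_price=237 → 237

296, 438, 422, 130, 481, 475, NULL, 370, 330, 423, 265, 326, 286, 237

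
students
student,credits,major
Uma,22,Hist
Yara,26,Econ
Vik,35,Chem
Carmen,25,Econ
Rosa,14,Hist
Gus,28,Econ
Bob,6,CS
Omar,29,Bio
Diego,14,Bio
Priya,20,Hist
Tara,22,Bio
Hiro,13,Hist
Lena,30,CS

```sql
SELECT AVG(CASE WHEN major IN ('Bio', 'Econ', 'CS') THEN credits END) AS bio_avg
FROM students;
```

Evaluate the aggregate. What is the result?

22.5

student=Uma: ✗
student=Yara: ✓ → 26
student=Vik: ✗
student=Carmen: ✓ → 25
student=Rosa: ✗
student=Gus: ✓ → 28
student=Bob: ✓ → 6
student=Omar: ✓ → 29
student=Diego: ✓ → 14
student=Priya: ✗
student=Tara: ✓ → 22
student=Hiro: ✗
student=Lena: ✓ → 30
bio_avg = (26 + 25 + 28 + 6 + 29 + 14 + 22 + 30) / 8 = 22.5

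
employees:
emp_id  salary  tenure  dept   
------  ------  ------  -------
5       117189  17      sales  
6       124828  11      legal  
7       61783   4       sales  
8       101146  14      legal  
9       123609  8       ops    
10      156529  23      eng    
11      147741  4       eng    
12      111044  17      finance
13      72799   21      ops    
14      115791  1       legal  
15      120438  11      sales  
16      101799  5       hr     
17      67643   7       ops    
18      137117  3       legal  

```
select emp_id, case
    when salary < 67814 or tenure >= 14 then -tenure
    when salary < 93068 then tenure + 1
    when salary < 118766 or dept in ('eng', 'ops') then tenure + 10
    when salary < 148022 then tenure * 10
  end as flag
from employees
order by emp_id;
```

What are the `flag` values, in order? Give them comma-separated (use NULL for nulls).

emp_id=5: salary < 67814 or tenure >= 14 → -17
emp_id=6: salary < 148022 → 110
emp_id=7: salary < 67814 or tenure >= 14 → -4
emp_id=8: salary < 67814 or tenure >= 14 → -14
emp_id=9: salary < 118766 or dept in ('eng', 'ops') → 18
emp_id=10: salary < 67814 or tenure >= 14 → -23
emp_id=11: salary < 118766 or dept in ('eng', 'ops') → 14
emp_id=12: salary < 67814 or tenure >= 14 → -17
emp_id=13: salary < 67814 or tenure >= 14 → -21
emp_id=14: salary < 118766 or dept in ('eng', 'ops') → 11
emp_id=15: salary < 148022 → 110
emp_id=16: salary < 118766 or dept in ('eng', 'ops') → 15
emp_id=17: salary < 67814 or tenure >= 14 → -7
emp_id=18: salary < 148022 → 30

-17, 110, -4, -14, 18, -23, 14, -17, -21, 11, 110, 15, -7, 30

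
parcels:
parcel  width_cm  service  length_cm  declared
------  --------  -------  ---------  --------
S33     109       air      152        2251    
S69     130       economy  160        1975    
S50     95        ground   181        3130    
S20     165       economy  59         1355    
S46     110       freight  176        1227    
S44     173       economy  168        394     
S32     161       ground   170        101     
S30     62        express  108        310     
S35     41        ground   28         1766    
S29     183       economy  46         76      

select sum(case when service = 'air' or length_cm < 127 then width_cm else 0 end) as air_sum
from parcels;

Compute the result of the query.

parcel=S33: ✓ → 109
parcel=S69: ✗
parcel=S50: ✗
parcel=S20: ✓ → 165
parcel=S46: ✗
parcel=S44: ✗
parcel=S32: ✗
parcel=S30: ✓ → 62
parcel=S35: ✓ → 41
parcel=S29: ✓ → 183
air_sum = 109 + 165 + 62 + 41 + 183 = 560

560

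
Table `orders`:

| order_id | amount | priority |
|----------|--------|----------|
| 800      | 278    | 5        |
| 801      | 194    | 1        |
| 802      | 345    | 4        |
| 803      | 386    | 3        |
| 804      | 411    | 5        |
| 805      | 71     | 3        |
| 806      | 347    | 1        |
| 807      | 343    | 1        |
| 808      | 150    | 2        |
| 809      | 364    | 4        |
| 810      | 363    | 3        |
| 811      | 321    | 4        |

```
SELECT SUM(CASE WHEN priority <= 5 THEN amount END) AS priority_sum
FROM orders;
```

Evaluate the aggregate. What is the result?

3573

order_id=800: ✓ → 278
order_id=801: ✓ → 194
order_id=802: ✓ → 345
order_id=803: ✓ → 386
order_id=804: ✓ → 411
order_id=805: ✓ → 71
order_id=806: ✓ → 347
order_id=807: ✓ → 343
order_id=808: ✓ → 150
order_id=809: ✓ → 364
order_id=810: ✓ → 363
order_id=811: ✓ → 321
priority_sum = 278 + 194 + 345 + 386 + 411 + 71 + 347 + 343 + 150 + 364 + 363 + 321 = 3573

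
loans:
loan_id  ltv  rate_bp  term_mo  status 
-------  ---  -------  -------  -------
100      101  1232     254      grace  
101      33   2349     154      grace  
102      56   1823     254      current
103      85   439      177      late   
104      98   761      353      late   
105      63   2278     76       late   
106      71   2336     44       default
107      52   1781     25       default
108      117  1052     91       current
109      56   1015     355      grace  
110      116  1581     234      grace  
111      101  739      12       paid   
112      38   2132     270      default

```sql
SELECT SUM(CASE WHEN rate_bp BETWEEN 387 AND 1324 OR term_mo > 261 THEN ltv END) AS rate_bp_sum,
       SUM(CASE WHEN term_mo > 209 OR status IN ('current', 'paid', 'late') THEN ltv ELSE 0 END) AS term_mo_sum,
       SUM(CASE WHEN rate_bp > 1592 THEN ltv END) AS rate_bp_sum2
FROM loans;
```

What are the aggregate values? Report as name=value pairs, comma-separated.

rate_bp_sum=596, term_mo_sum=831, rate_bp_sum2=313

[rate_bp_sum: rate_bp BETWEEN 387 AND 1324 OR term_mo > 261]
loan_id=100: ✓ → 101
loan_id=101: ✗
loan_id=102: ✗
loan_id=103: ✓ → 85
loan_id=104: ✓ → 98
loan_id=105: ✗
loan_id=106: ✗
loan_id=107: ✗
loan_id=108: ✓ → 117
loan_id=109: ✓ → 56
loan_id=110: ✗
loan_id=111: ✓ → 101
loan_id=112: ✓ → 38
rate_bp_sum = 101 + 85 + 98 + 117 + 56 + 101 + 38 = 596
—
[term_mo_sum: term_mo > 209 OR status IN ('current', 'paid', 'late')]
loan_id=100: ✓ → 101
loan_id=101: ✗
loan_id=102: ✓ → 56
loan_id=103: ✓ → 85
loan_id=104: ✓ → 98
loan_id=105: ✓ → 63
loan_id=106: ✗
loan_id=107: ✗
loan_id=108: ✓ → 117
loan_id=109: ✓ → 56
loan_id=110: ✓ → 116
loan_id=111: ✓ → 101
loan_id=112: ✓ → 38
term_mo_sum = 101 + 56 + 85 + 98 + 63 + 117 + 56 + 116 + 101 + 38 = 831
—
[rate_bp_sum2: rate_bp > 1592]
loan_id=100: ✗
loan_id=101: ✓ → 33
loan_id=102: ✓ → 56
loan_id=103: ✗
loan_id=104: ✗
loan_id=105: ✓ → 63
loan_id=106: ✓ → 71
loan_id=107: ✓ → 52
loan_id=108: ✗
loan_id=109: ✗
loan_id=110: ✗
loan_id=111: ✗
loan_id=112: ✓ → 38
rate_bp_sum2 = 33 + 56 + 63 + 71 + 52 + 38 = 313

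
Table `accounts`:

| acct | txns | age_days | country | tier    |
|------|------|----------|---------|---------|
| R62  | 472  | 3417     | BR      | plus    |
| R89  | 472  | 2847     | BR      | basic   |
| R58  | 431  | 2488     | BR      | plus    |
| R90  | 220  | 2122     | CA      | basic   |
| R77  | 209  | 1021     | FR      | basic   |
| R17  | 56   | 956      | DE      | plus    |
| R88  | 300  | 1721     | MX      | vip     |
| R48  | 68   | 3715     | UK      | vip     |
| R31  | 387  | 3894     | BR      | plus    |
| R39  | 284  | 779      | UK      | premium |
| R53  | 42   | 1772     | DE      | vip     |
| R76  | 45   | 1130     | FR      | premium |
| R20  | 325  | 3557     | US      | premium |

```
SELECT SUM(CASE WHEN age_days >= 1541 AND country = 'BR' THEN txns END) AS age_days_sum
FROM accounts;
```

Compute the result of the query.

acct=R62: ✓ → 472
acct=R89: ✓ → 472
acct=R58: ✓ → 431
acct=R90: ✗
acct=R77: ✗
acct=R17: ✗
acct=R88: ✗
acct=R48: ✗
acct=R31: ✓ → 387
acct=R39: ✗
acct=R53: ✗
acct=R76: ✗
acct=R20: ✗
age_days_sum = 472 + 472 + 431 + 387 = 1762

1762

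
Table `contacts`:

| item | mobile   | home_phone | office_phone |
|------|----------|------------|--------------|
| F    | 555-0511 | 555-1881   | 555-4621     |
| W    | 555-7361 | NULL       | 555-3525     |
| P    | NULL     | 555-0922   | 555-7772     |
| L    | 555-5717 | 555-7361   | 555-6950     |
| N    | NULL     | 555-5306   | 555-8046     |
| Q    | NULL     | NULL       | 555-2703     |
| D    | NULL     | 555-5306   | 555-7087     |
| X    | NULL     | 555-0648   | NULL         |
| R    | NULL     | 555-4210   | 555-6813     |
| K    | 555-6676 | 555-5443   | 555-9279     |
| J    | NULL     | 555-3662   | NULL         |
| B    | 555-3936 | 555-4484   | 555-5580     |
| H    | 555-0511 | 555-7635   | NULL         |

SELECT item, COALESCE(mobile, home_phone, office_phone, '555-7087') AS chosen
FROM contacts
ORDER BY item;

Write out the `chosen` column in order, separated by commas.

item=B: mobile=555-3936 → 555-3936
item=D: mobile=NULL, home_phone=555-5306 → 555-5306
item=F: mobile=555-0511 → 555-0511
item=H: mobile=555-0511 → 555-0511
item=J: mobile=NULL, home_phone=555-3662 → 555-3662
item=K: mobile=555-6676 → 555-6676
item=L: mobile=555-5717 → 555-5717
item=N: mobile=NULL, home_phone=555-5306 → 555-5306
item=P: mobile=NULL, home_phone=555-0922 → 555-0922
item=Q: mobile=NULL, home_phone=NULL, office_phone=555-2703 → 555-2703
item=R: mobile=NULL, home_phone=555-4210 → 555-4210
item=W: mobile=555-7361 → 555-7361
item=X: mobile=NULL, home_phone=555-0648 → 555-0648

555-3936, 555-5306, 555-0511, 555-0511, 555-3662, 555-6676, 555-5717, 555-5306, 555-0922, 555-2703, 555-4210, 555-7361, 555-0648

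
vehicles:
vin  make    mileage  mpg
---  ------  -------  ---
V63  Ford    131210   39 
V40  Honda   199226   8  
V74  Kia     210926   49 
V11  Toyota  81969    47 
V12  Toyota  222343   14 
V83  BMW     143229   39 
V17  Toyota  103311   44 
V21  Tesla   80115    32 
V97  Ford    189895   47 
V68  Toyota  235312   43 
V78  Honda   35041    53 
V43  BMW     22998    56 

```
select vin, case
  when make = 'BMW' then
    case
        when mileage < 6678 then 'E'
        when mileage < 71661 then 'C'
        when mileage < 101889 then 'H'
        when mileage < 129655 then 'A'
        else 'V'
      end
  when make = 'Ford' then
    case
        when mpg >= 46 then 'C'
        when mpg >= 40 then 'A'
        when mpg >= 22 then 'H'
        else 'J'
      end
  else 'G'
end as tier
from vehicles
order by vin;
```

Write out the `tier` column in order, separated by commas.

vin=V11: make='Toyota' → outer ELSE → G
vin=V12: make='Toyota' → outer ELSE → G
vin=V17: make='Toyota' → outer ELSE → G
vin=V21: make='Tesla' → outer ELSE → G
vin=V40: make='Honda' → outer ELSE → G
vin=V43: make='BMW' → inner[mileage < 71661] → C
vin=V63: make='Ford' → inner[mpg >= 22] → H
vin=V68: make='Toyota' → outer ELSE → G
vin=V74: make='Kia' → outer ELSE → G
vin=V78: make='Honda' → outer ELSE → G
vin=V83: make='BMW' → inner[ELSE] → V
vin=V97: make='Ford' → inner[mpg >= 46] → C

G, G, G, G, G, C, H, G, G, G, V, C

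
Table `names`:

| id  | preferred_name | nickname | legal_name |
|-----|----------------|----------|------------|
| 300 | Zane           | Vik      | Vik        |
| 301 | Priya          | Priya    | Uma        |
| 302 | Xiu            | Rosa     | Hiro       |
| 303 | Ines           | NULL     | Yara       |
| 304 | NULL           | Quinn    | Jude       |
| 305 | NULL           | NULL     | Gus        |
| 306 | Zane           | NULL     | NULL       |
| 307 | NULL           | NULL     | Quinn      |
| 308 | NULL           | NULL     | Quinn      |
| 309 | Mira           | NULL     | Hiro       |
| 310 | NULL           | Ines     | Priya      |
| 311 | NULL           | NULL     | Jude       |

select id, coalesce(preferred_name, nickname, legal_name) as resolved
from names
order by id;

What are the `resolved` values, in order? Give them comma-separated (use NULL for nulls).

id=300: preferred_name=Zane → Zane
id=301: preferred_name=Priya → Priya
id=302: preferred_name=Xiu → Xiu
id=303: preferred_name=Ines → Ines
id=304: preferred_name=NULL, nickname=Quinn → Quinn
id=305: preferred_name=NULL, nickname=NULL, legal_name=Gus → Gus
id=306: preferred_name=Zane → Zane
id=307: preferred_name=NULL, nickname=NULL, legal_name=Quinn → Quinn
id=308: preferred_name=NULL, nickname=NULL, legal_name=Quinn → Quinn
id=309: preferred_name=Mira → Mira
id=310: preferred_name=NULL, nickname=Ines → Ines
id=311: preferred_name=NULL, nickname=NULL, legal_name=Jude → Jude

Zane, Priya, Xiu, Ines, Quinn, Gus, Zane, Quinn, Quinn, Mira, Ines, Jude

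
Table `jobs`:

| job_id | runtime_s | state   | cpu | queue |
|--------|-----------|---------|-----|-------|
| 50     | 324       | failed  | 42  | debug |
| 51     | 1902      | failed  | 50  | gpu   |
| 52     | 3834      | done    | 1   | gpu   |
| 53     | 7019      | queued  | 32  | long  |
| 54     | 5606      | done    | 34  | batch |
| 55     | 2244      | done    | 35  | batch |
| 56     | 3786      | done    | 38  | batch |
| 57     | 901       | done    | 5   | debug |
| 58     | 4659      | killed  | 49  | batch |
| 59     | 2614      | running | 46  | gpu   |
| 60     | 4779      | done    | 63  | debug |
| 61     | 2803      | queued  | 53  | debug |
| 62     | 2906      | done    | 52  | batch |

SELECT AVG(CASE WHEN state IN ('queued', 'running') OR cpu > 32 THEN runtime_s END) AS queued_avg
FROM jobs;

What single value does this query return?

3512.9090909091

job_id=50: ✓ → 324
job_id=51: ✓ → 1902
job_id=52: ✗
job_id=53: ✓ → 7019
job_id=54: ✓ → 5606
job_id=55: ✓ → 2244
job_id=56: ✓ → 3786
job_id=57: ✗
job_id=58: ✓ → 4659
job_id=59: ✓ → 2614
job_id=60: ✓ → 4779
job_id=61: ✓ → 2803
job_id=62: ✓ → 2906
queued_avg = (324 + 1902 + 7019 + 5606 + 2244 + 3786 + 4659 + 2614 + 4779 + 2803 + 2906) / 11 = 3512.9090909091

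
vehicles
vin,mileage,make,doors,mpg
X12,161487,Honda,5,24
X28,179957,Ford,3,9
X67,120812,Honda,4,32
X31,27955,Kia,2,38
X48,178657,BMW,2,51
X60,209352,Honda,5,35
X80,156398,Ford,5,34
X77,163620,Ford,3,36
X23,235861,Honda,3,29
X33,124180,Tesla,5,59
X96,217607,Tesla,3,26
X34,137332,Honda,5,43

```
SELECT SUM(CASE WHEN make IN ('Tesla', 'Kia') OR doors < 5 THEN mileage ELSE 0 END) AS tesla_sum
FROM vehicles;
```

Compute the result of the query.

1248649

vin=X12: ✗
vin=X28: ✓ → 179957
vin=X67: ✓ → 120812
vin=X31: ✓ → 27955
vin=X48: ✓ → 178657
vin=X60: ✗
vin=X80: ✗
vin=X77: ✓ → 163620
vin=X23: ✓ → 235861
vin=X33: ✓ → 124180
vin=X96: ✓ → 217607
vin=X34: ✗
tesla_sum = 179957 + 120812 + 27955 + 178657 + 163620 + 235861 + 124180 + 217607 = 1248649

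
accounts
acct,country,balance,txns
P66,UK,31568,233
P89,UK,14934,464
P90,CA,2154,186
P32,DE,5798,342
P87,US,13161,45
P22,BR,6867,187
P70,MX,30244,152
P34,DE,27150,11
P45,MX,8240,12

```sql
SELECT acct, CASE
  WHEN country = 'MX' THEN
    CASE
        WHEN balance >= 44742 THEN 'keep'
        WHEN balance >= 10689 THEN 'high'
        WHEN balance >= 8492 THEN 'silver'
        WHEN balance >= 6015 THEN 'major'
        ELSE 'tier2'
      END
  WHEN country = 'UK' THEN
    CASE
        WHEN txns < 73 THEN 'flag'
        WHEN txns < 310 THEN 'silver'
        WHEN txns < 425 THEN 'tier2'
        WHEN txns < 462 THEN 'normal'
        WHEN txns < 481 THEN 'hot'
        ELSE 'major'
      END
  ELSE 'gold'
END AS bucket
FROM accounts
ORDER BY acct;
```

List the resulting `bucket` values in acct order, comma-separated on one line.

acct=P22: country='BR' → outer ELSE → gold
acct=P32: country='DE' → outer ELSE → gold
acct=P34: country='DE' → outer ELSE → gold
acct=P45: country='MX' → inner[balance >= 6015] → major
acct=P66: country='UK' → inner[txns < 310] → silver
acct=P70: country='MX' → inner[balance >= 10689] → high
acct=P87: country='US' → outer ELSE → gold
acct=P89: country='UK' → inner[txns < 481] → hot
acct=P90: country='CA' → outer ELSE → gold

gold, gold, gold, major, silver, high, gold, hot, gold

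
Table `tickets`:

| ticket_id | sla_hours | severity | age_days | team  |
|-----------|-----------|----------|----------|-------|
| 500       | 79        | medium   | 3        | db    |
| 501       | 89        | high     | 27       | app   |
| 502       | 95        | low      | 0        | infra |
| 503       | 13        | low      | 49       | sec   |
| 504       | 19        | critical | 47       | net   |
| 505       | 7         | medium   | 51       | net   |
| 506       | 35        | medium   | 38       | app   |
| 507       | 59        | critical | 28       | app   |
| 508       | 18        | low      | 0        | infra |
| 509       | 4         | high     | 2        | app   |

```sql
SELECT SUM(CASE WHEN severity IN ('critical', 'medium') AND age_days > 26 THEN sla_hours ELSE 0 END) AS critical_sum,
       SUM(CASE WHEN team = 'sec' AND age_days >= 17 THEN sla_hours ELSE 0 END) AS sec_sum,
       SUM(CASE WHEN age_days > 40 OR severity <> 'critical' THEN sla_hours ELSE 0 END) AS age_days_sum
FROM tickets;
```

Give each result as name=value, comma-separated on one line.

[critical_sum: severity IN ('critical', 'medium') AND age_days > 26]
ticket_id=500: ✗
ticket_id=501: ✗
ticket_id=502: ✗
ticket_id=503: ✗
ticket_id=504: ✓ → 19
ticket_id=505: ✓ → 7
ticket_id=506: ✓ → 35
ticket_id=507: ✓ → 59
ticket_id=508: ✗
ticket_id=509: ✗
critical_sum = 19 + 7 + 35 + 59 = 120
—
[sec_sum: team = 'sec' AND age_days >= 17]
ticket_id=500: ✗
ticket_id=501: ✗
ticket_id=502: ✗
ticket_id=503: ✓ → 13
ticket_id=504: ✗
ticket_id=505: ✗
ticket_id=506: ✗
ticket_id=507: ✗
ticket_id=508: ✗
ticket_id=509: ✗
sec_sum = 13
—
[age_days_sum: age_days > 40 OR severity <> 'critical']
ticket_id=500: ✓ → 79
ticket_id=501: ✓ → 89
ticket_id=502: ✓ → 95
ticket_id=503: ✓ → 13
ticket_id=504: ✓ → 19
ticket_id=505: ✓ → 7
ticket_id=506: ✓ → 35
ticket_id=507: ✗
ticket_id=508: ✓ → 18
ticket_id=509: ✓ → 4
age_days_sum = 79 + 89 + 95 + 13 + 19 + 7 + 35 + 18 + 4 = 359

critical_sum=120, sec_sum=13, age_days_sum=359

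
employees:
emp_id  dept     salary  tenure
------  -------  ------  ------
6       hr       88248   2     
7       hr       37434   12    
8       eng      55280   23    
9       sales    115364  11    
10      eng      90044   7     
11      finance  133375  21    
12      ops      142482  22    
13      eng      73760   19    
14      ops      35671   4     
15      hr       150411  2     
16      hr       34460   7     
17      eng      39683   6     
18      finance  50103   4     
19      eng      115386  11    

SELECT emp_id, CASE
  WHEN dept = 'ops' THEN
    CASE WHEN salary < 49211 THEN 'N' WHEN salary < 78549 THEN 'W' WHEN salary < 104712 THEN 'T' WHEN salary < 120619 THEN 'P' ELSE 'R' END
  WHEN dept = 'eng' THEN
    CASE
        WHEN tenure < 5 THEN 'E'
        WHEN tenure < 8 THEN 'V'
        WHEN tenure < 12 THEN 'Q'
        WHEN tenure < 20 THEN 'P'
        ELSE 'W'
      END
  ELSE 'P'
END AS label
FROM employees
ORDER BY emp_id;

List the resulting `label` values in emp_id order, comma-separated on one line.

P, P, W, P, V, P, R, P, N, P, P, V, P, Q

emp_id=6: dept='hr' → outer ELSE → P
emp_id=7: dept='hr' → outer ELSE → P
emp_id=8: dept='eng' → inner[ELSE] → W
emp_id=9: dept='sales' → outer ELSE → P
emp_id=10: dept='eng' → inner[tenure < 8] → V
emp_id=11: dept='finance' → outer ELSE → P
emp_id=12: dept='ops' → inner[ELSE] → R
emp_id=13: dept='eng' → inner[tenure < 20] → P
emp_id=14: dept='ops' → inner[salary < 49211] → N
emp_id=15: dept='hr' → outer ELSE → P
emp_id=16: dept='hr' → outer ELSE → P
emp_id=17: dept='eng' → inner[tenure < 8] → V
emp_id=18: dept='finance' → outer ELSE → P
emp_id=19: dept='eng' → inner[tenure < 12] → Q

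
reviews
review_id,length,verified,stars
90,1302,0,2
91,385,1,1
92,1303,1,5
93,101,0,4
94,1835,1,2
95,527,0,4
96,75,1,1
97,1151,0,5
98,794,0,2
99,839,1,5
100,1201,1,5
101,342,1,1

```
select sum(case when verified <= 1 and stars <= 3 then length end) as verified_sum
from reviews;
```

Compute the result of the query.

review_id=90: ✓ → 1302
review_id=91: ✓ → 385
review_id=92: ✗
review_id=93: ✗
review_id=94: ✓ → 1835
review_id=95: ✗
review_id=96: ✓ → 75
review_id=97: ✗
review_id=98: ✓ → 794
review_id=99: ✗
review_id=100: ✗
review_id=101: ✓ → 342
verified_sum = 1302 + 385 + 1835 + 75 + 794 + 342 = 4733

4733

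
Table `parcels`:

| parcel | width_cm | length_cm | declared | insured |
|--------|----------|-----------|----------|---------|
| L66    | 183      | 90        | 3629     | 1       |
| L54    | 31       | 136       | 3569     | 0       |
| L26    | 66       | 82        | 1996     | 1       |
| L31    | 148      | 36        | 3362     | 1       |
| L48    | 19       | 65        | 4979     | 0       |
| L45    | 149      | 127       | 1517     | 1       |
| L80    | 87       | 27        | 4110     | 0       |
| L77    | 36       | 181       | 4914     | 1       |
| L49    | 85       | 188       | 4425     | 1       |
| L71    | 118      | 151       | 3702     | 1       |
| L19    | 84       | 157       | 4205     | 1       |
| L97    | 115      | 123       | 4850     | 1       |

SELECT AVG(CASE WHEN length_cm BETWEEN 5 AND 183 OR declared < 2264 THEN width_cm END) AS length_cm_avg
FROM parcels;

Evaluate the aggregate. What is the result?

parcel=L66: ✓ → 183
parcel=L54: ✓ → 31
parcel=L26: ✓ → 66
parcel=L31: ✓ → 148
parcel=L48: ✓ → 19
parcel=L45: ✓ → 149
parcel=L80: ✓ → 87
parcel=L77: ✓ → 36
parcel=L49: ✗
parcel=L71: ✓ → 118
parcel=L19: ✓ → 84
parcel=L97: ✓ → 115
length_cm_avg = (183 + 31 + 66 + 148 + 19 + 149 + 87 + 36 + 118 + 84 + 115) / 11 = 94.1818181818

94.1818181818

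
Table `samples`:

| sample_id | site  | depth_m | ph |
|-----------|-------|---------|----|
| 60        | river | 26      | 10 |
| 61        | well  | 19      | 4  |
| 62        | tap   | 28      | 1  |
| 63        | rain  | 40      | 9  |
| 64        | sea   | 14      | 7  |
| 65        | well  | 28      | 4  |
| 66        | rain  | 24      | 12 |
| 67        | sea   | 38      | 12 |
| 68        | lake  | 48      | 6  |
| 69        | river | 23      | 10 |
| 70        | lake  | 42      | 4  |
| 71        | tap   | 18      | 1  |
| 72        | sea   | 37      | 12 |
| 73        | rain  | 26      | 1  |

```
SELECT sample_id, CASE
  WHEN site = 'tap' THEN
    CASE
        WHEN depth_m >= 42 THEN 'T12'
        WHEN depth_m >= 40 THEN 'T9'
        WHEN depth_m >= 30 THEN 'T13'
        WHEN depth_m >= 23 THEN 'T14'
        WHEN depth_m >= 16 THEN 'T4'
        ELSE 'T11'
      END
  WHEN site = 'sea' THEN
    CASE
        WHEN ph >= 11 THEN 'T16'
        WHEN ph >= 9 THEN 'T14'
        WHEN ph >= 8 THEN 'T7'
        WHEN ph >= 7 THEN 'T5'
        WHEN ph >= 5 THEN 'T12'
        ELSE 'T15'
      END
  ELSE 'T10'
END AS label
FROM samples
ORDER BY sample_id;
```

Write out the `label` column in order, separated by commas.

T10, T10, T14, T10, T5, T10, T10, T16, T10, T10, T10, T4, T16, T10

sample_id=60: site='river' → outer ELSE → T10
sample_id=61: site='well' → outer ELSE → T10
sample_id=62: site='tap' → inner[depth_m >= 23] → T14
sample_id=63: site='rain' → outer ELSE → T10
sample_id=64: site='sea' → inner[ph >= 7] → T5
sample_id=65: site='well' → outer ELSE → T10
sample_id=66: site='rain' → outer ELSE → T10
sample_id=67: site='sea' → inner[ph >= 11] → T16
sample_id=68: site='lake' → outer ELSE → T10
sample_id=69: site='river' → outer ELSE → T10
sample_id=70: site='lake' → outer ELSE → T10
sample_id=71: site='tap' → inner[depth_m >= 16] → T4
sample_id=72: site='sea' → inner[ph >= 11] → T16
sample_id=73: site='rain' → outer ELSE → T10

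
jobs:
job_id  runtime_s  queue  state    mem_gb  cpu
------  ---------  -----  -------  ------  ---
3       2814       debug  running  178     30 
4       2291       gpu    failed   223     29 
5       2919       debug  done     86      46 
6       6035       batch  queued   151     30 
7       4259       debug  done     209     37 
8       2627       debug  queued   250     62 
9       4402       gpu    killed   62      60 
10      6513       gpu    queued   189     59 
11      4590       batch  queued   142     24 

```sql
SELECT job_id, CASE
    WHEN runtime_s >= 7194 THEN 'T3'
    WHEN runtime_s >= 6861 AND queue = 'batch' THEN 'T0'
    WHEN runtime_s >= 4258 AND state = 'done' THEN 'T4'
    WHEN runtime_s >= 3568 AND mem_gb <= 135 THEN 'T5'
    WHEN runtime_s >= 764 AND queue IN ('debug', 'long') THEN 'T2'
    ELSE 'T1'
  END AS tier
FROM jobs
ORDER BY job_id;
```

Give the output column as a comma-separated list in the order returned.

job_id=3: runtime_s >= 764 AND queue IN ('debug', 'long') → T2
job_id=4: ELSE → T1
job_id=5: runtime_s >= 764 AND queue IN ('debug', 'long') → T2
job_id=6: ELSE → T1
job_id=7: runtime_s >= 4258 AND state = 'done' → T4
job_id=8: runtime_s >= 764 AND queue IN ('debug', 'long') → T2
job_id=9: runtime_s >= 3568 AND mem_gb <= 135 → T5
job_id=10: ELSE → T1
job_id=11: ELSE → T1

T2, T1, T2, T1, T4, T2, T5, T1, T1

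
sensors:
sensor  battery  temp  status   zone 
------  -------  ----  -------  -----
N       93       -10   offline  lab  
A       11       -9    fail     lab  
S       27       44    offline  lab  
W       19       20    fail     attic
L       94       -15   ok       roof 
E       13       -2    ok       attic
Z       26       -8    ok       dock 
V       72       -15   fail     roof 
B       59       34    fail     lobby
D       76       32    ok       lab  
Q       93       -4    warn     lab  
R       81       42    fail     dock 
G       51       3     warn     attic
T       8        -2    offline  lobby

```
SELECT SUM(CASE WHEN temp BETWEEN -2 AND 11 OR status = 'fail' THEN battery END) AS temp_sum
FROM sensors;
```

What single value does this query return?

sensor=N: ✗
sensor=A: ✓ → 11
sensor=S: ✗
sensor=W: ✓ → 19
sensor=L: ✗
sensor=E: ✓ → 13
sensor=Z: ✗
sensor=V: ✓ → 72
sensor=B: ✓ → 59
sensor=D: ✗
sensor=Q: ✗
sensor=R: ✓ → 81
sensor=G: ✓ → 51
sensor=T: ✓ → 8
temp_sum = 11 + 19 + 13 + 72 + 59 + 81 + 51 + 8 = 314

314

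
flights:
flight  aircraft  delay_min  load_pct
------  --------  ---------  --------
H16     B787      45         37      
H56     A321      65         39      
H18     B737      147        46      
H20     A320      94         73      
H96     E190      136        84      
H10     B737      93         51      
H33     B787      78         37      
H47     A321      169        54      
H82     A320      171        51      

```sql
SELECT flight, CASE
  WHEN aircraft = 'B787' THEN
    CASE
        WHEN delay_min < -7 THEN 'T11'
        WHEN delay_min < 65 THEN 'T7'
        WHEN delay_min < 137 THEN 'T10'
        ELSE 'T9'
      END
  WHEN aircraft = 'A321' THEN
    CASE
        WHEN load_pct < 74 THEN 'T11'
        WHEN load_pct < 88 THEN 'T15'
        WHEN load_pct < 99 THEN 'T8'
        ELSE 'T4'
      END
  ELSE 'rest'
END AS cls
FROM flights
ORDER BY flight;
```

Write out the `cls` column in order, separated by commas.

rest, T7, rest, rest, T10, T11, T11, rest, rest

flight=H10: aircraft='B737' → outer ELSE → rest
flight=H16: aircraft='B787' → inner[delay_min < 65] → T7
flight=H18: aircraft='B737' → outer ELSE → rest
flight=H20: aircraft='A320' → outer ELSE → rest
flight=H33: aircraft='B787' → inner[delay_min < 137] → T10
flight=H47: aircraft='A321' → inner[load_pct < 74] → T11
flight=H56: aircraft='A321' → inner[load_pct < 74] → T11
flight=H82: aircraft='A320' → outer ELSE → rest
flight=H96: aircraft='E190' → outer ELSE → rest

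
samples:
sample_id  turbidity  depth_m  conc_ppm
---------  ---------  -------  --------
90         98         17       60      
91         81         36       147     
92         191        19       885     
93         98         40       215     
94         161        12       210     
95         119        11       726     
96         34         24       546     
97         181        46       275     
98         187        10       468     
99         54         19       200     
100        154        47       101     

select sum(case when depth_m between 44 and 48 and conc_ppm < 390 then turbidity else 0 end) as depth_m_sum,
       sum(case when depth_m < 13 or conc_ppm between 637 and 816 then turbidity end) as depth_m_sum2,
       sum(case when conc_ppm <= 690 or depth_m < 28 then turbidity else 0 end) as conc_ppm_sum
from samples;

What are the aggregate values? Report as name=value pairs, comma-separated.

[depth_m_sum: depth_m between 44 and 48 and conc_ppm < 390]
sample_id=90: ✗
sample_id=91: ✗
sample_id=92: ✗
sample_id=93: ✗
sample_id=94: ✗
sample_id=95: ✗
sample_id=96: ✗
sample_id=97: ✓ → 181
sample_id=98: ✗
sample_id=99: ✗
sample_id=100: ✓ → 154
depth_m_sum = 181 + 154 = 335
—
[depth_m_sum2: depth_m < 13 or conc_ppm between 637 and 816]
sample_id=90: ✗
sample_id=91: ✗
sample_id=92: ✗
sample_id=93: ✗
sample_id=94: ✓ → 161
sample_id=95: ✓ → 119
sample_id=96: ✗
sample_id=97: ✗
sample_id=98: ✓ → 187
sample_id=99: ✗
sample_id=100: ✗
depth_m_sum2 = 161 + 119 + 187 = 467
—
[conc_ppm_sum: conc_ppm <= 690 or depth_m < 28]
sample_id=90: ✓ → 98
sample_id=91: ✓ → 81
sample_id=92: ✓ → 191
sample_id=93: ✓ → 98
sample_id=94: ✓ → 161
sample_id=95: ✓ → 119
sample_id=96: ✓ → 34
sample_id=97: ✓ → 181
sample_id=98: ✓ → 187
sample_id=99: ✓ → 54
sample_id=100: ✓ → 154
conc_ppm_sum = 98 + 81 + 191 + 98 + 161 + 119 + 34 + 181 + 187 + 54 + 154 = 1358

depth_m_sum=335, depth_m_sum2=467, conc_ppm_sum=1358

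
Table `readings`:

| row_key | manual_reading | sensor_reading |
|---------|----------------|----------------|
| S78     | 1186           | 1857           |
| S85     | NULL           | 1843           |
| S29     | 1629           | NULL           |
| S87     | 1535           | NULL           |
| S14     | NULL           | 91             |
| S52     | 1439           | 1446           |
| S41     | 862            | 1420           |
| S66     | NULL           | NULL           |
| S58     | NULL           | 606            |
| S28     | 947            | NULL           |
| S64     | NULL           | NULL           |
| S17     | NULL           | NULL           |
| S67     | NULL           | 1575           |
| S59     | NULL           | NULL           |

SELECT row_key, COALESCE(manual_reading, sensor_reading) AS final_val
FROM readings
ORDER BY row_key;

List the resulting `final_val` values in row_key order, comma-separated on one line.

row_key=S14: manual_reading=NULL, sensor_reading=91 → 91
row_key=S17: manual_reading=NULL, sensor_reading=NULL (all NULL) → NULL
row_key=S28: manual_reading=947 → 947
row_key=S29: manual_reading=1629 → 1629
row_key=S41: manual_reading=862 → 862
row_key=S52: manual_reading=1439 → 1439
row_key=S58: manual_reading=NULL, sensor_reading=606 → 606
row_key=S59: manual_reading=NULL, sensor_reading=NULL (all NULL) → NULL
row_key=S64: manual_reading=NULL, sensor_reading=NULL (all NULL) → NULL
row_key=S66: manual_reading=NULL, sensor_reading=NULL (all NULL) → NULL
row_key=S67: manual_reading=NULL, sensor_reading=1575 → 1575
row_key=S78: manual_reading=1186 → 1186
row_key=S85: manual_reading=NULL, sensor_reading=1843 → 1843
row_key=S87: manual_reading=1535 → 1535

91, NULL, 947, 1629, 862, 1439, 606, NULL, NULL, NULL, 1575, 1186, 1843, 1535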